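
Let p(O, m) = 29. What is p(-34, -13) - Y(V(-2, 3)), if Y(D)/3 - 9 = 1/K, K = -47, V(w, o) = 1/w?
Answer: 97/47 ≈ 2.0638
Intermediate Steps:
Y(D) = 1266/47 (Y(D) = 27 + 3/(-47) = 27 + 3*(-1/47) = 27 - 3/47 = 1266/47)
p(-34, -13) - Y(V(-2, 3)) = 29 - 1*1266/47 = 29 - 1266/47 = 97/47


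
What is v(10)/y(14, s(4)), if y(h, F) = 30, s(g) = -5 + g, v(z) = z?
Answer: ⅓ ≈ 0.33333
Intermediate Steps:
v(10)/y(14, s(4)) = 10/30 = 10*(1/30) = ⅓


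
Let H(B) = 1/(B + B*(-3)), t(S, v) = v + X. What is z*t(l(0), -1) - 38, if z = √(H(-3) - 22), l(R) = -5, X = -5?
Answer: -38 - I*√786 ≈ -38.0 - 28.036*I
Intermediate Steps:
t(S, v) = -5 + v (t(S, v) = v - 5 = -5 + v)
H(B) = -1/(2*B) (H(B) = 1/(B - 3*B) = 1/(-2*B) = -1/(2*B))
z = I*√786/6 (z = √(-½/(-3) - 22) = √(-½*(-⅓) - 22) = √(⅙ - 22) = √(-131/6) = I*√786/6 ≈ 4.6726*I)
z*t(l(0), -1) - 38 = (I*√786/6)*(-5 - 1) - 38 = (I*√786/6)*(-6) - 38 = -I*√786 - 38 = -38 - I*√786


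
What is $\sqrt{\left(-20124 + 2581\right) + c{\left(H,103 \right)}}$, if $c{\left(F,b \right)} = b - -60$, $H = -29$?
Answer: $2 i \sqrt{4345} \approx 131.83 i$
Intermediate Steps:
$c{\left(F,b \right)} = 60 + b$ ($c{\left(F,b \right)} = b + 60 = 60 + b$)
$\sqrt{\left(-20124 + 2581\right) + c{\left(H,103 \right)}} = \sqrt{\left(-20124 + 2581\right) + \left(60 + 103\right)} = \sqrt{-17543 + 163} = \sqrt{-17380} = 2 i \sqrt{4345}$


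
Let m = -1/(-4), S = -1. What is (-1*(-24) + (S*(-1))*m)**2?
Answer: 9409/16 ≈ 588.06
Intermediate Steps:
m = 1/4 (m = -1*(-1/4) = 1/4 ≈ 0.25000)
(-1*(-24) + (S*(-1))*m)**2 = (-1*(-24) - 1*(-1)*(1/4))**2 = (24 + 1*(1/4))**2 = (24 + 1/4)**2 = (97/4)**2 = 9409/16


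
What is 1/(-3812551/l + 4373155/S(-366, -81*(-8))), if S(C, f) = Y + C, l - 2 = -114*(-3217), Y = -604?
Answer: -35573780/160750903917 ≈ -0.00022130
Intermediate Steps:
l = 366740 (l = 2 - 114*(-3217) = 2 + 366738 = 366740)
S(C, f) = -604 + C
1/(-3812551/l + 4373155/S(-366, -81*(-8))) = 1/(-3812551/366740 + 4373155/(-604 - 366)) = 1/(-3812551*1/366740 + 4373155/(-970)) = 1/(-3812551/366740 + 4373155*(-1/970)) = 1/(-3812551/366740 - 874631/194) = 1/(-160750903917/35573780) = -35573780/160750903917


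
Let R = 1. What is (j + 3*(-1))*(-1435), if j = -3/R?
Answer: 8610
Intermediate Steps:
j = -3 (j = -3/1 = -3*1 = -3)
(j + 3*(-1))*(-1435) = (-3 + 3*(-1))*(-1435) = (-3 - 3)*(-1435) = -6*(-1435) = 8610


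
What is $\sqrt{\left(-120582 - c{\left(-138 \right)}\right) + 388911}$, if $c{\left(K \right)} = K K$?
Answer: $\sqrt{249285} \approx 499.28$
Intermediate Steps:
$c{\left(K \right)} = K^{2}$
$\sqrt{\left(-120582 - c{\left(-138 \right)}\right) + 388911} = \sqrt{\left(-120582 - \left(-138\right)^{2}\right) + 388911} = \sqrt{\left(-120582 - 19044\right) + 388911} = \sqrt{-139626 + 388911} = \sqrt{249285}$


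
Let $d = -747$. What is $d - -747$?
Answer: $0$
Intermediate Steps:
$d - -747 = -747 - -747 = -747 + 747 = 0$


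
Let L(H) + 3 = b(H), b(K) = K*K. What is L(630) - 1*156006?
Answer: 240891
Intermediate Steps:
b(K) = K²
L(H) = -3 + H²
L(630) - 1*156006 = (-3 + 630²) - 1*156006 = (-3 + 396900) - 156006 = 396897 - 156006 = 240891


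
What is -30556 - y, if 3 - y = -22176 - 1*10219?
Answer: -62954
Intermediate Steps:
y = 32398 (y = 3 - (-22176 - 1*10219) = 3 - (-22176 - 10219) = 3 - 1*(-32395) = 3 + 32395 = 32398)
-30556 - y = -30556 - 1*32398 = -30556 - 32398 = -62954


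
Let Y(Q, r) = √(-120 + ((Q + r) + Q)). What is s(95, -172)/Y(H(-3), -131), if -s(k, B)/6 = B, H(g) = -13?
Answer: -1032*I*√277/277 ≈ -62.007*I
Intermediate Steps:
s(k, B) = -6*B
Y(Q, r) = √(-120 + r + 2*Q) (Y(Q, r) = √(-120 + (r + 2*Q)) = √(-120 + r + 2*Q))
s(95, -172)/Y(H(-3), -131) = (-6*(-172))/(√(-120 - 131 + 2*(-13))) = 1032/(√(-120 - 131 - 26)) = 1032/(√(-277)) = 1032/((I*√277)) = 1032*(-I*√277/277) = -1032*I*√277/277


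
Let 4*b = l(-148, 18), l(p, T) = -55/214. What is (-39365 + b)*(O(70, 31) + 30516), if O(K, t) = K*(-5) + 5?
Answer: -1016656950645/856 ≈ -1.1877e+9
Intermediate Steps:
l(p, T) = -55/214 (l(p, T) = -55*1/214 = -55/214)
O(K, t) = 5 - 5*K (O(K, t) = -5*K + 5 = 5 - 5*K)
b = -55/856 (b = (¼)*(-55/214) = -55/856 ≈ -0.064252)
(-39365 + b)*(O(70, 31) + 30516) = (-39365 - 55/856)*((5 - 5*70) + 30516) = -33696495*((5 - 350) + 30516)/856 = -33696495*(-345 + 30516)/856 = -33696495/856*30171 = -1016656950645/856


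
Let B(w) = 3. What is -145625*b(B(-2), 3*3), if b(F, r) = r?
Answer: -1310625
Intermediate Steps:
-145625*b(B(-2), 3*3) = -436875*3 = -145625*9 = -1310625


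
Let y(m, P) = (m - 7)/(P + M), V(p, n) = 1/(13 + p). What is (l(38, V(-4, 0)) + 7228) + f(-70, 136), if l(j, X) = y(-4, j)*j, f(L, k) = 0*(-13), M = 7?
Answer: 324842/45 ≈ 7218.7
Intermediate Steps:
f(L, k) = 0
y(m, P) = (-7 + m)/(7 + P) (y(m, P) = (m - 7)/(P + 7) = (-7 + m)/(7 + P))
l(j, X) = -11*j/(7 + j) (l(j, X) = ((-7 - 4)/(7 + j))*j = (-11/(7 + j))*j = -11*j/(7 + j))
(l(38, V(-4, 0)) + 7228) + f(-70, 136) = (-11*38/(7 + 38) + 7228) + 0 = (-11*38/45 + 7228) + 0 = (-11*38*1/45 + 7228) + 0 = (-418/45 + 7228) + 0 = 324842/45 + 0 = 324842/45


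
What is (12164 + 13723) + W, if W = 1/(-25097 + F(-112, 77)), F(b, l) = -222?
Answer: 655432952/25319 ≈ 25887.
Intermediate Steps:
W = -1/25319 (W = 1/(-25097 - 222) = 1/(-25319) = -1/25319 ≈ -3.9496e-5)
(12164 + 13723) + W = (12164 + 13723) - 1/25319 = 25887 - 1/25319 = 655432952/25319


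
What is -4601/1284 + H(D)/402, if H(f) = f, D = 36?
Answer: -2809/804 ≈ -3.4938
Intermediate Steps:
-4601/1284 + H(D)/402 = -4601/1284 + 36/402 = -4601*1/1284 + 36*(1/402) = -43/12 + 6/67 = -2809/804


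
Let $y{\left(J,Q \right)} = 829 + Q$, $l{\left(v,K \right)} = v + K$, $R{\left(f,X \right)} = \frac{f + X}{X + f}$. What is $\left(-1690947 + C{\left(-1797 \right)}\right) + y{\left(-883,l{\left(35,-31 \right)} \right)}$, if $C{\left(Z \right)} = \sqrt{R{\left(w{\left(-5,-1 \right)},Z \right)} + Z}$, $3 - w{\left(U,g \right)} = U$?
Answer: $-1690114 + 2 i \sqrt{449} \approx -1.6901 \cdot 10^{6} + 42.379 i$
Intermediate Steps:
$w{\left(U,g \right)} = 3 - U$
$R{\left(f,X \right)} = 1$ ($R{\left(f,X \right)} = \frac{X + f}{X + f} = 1$)
$l{\left(v,K \right)} = K + v$
$C{\left(Z \right)} = \sqrt{1 + Z}$
$\left(-1690947 + C{\left(-1797 \right)}\right) + y{\left(-883,l{\left(35,-31 \right)} \right)} = \left(-1690947 + \sqrt{1 - 1797}\right) + \left(829 + \left(-31 + 35\right)\right) = \left(-1690947 + \sqrt{-1796}\right) + \left(829 + 4\right) = \left(-1690947 + 2 i \sqrt{449}\right) + 833 = -1690114 + 2 i \sqrt{449}$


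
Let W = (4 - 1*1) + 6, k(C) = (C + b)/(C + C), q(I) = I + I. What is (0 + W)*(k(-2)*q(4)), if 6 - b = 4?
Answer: 0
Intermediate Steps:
b = 2 (b = 6 - 1*4 = 6 - 4 = 2)
q(I) = 2*I
k(C) = (2 + C)/(2*C) (k(C) = (C + 2)/(C + C) = (2 + C)/((2*C)) = (2 + C)*(1/(2*C)) = (2 + C)/(2*C))
W = 9 (W = (4 - 1) + 6 = 3 + 6 = 9)
(0 + W)*(k(-2)*q(4)) = (0 + 9)*(((½)*(2 - 2)/(-2))*(2*4)) = 9*(((½)*(-½)*0)*8) = 9*(0*8) = 9*0 = 0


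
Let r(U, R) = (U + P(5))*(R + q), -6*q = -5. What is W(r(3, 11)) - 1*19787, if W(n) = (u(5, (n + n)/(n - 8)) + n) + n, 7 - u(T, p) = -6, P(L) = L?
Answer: -58754/3 ≈ -19585.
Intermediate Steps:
q = 5/6 (q = -1/6*(-5) = 5/6 ≈ 0.83333)
u(T, p) = 13 (u(T, p) = 7 - 1*(-6) = 7 + 6 = 13)
r(U, R) = (5 + U)*(5/6 + R) (r(U, R) = (U + 5)*(R + 5/6) = (5 + U)*(5/6 + R))
W(n) = 13 + 2*n (W(n) = (13 + n) + n = 13 + 2*n)
W(r(3, 11)) - 1*19787 = (13 + 2*(25/6 + 5*11 + (5/6)*3 + 11*3)) - 1*19787 = (13 + 2*(25/6 + 55 + 5/2 + 33)) - 19787 = (13 + 2*(284/3)) - 19787 = (13 + 568/3) - 19787 = 607/3 - 19787 = -58754/3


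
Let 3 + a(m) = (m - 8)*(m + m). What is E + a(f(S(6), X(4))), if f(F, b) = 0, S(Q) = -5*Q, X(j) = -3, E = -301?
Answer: -304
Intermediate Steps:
a(m) = -3 + 2*m*(-8 + m) (a(m) = -3 + (m - 8)*(m + m) = -3 + (-8 + m)*(2*m) = -3 + 2*m*(-8 + m))
E + a(f(S(6), X(4))) = -301 + (-3 - 16*0 + 2*0²) = -301 + (-3 + 0 + 2*0) = -301 + (-3 + 0 + 0) = -301 - 3 = -304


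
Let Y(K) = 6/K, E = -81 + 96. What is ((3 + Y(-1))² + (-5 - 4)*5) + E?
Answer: -21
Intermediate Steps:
E = 15
((3 + Y(-1))² + (-5 - 4)*5) + E = ((3 + 6/(-1))² + (-5 - 4)*5) + 15 = ((3 + 6*(-1))² - 9*5) + 15 = ((3 - 6)² - 45) + 15 = ((-3)² - 45) + 15 = (9 - 45) + 15 = -36 + 15 = -21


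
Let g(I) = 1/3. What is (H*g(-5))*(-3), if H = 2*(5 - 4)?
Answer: -2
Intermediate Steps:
g(I) = ⅓
H = 2 (H = 2*1 = 2)
(H*g(-5))*(-3) = (2*(⅓))*(-3) = (⅔)*(-3) = -2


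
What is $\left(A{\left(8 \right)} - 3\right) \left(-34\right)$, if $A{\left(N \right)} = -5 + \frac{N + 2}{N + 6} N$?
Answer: $\frac{544}{7} \approx 77.714$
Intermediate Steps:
$A{\left(N \right)} = -5 + \frac{N \left(2 + N\right)}{6 + N}$ ($A{\left(N \right)} = -5 + \frac{2 + N}{6 + N} N = -5 + \frac{N \left(2 + N\right)}{6 + N}$)
$\left(A{\left(8 \right)} - 3\right) \left(-34\right) = \left(\frac{-30 + 8^{2} - 24}{6 + 8} - 3\right) \left(-34\right) = \left(\frac{-30 + 64 - 24}{14} - 3\right) \left(-34\right) = \left(\frac{1}{14} \cdot 10 - 3\right) \left(-34\right) = \left(\frac{5}{7} - 3\right) \left(-34\right) = \left(- \frac{16}{7}\right) \left(-34\right) = \frac{544}{7}$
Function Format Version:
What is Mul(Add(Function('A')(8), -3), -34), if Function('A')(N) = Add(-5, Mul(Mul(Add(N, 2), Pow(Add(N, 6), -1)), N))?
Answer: Rational(544, 7) ≈ 77.714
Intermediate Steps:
Function('A')(N) = Add(-5, Mul(N, Pow(Add(6, N), -1), Add(2, N))) (Function('A')(N) = Add(-5, Mul(Mul(Add(2, N), Pow(Add(6, N), -1)), N)) = Add(-5, Mul(Mul(Pow(Add(6, N), -1), Add(2, N)), N)) = Add(-5, Mul(N, Pow(Add(6, N), -1), Add(2, N))))
Mul(Add(Function('A')(8), -3), -34) = Mul(Add(Mul(Pow(Add(6, 8), -1), Add(-30, Pow(8, 2), Mul(-3, 8))), -3), -34) = Mul(Add(Mul(Pow(14, -1), Add(-30, 64, -24)), -3), -34) = Mul(Add(Mul(Rational(1, 14), 10), -3), -34) = Mul(Add(Rational(5, 7), -3), -34) = Mul(Rational(-16, 7), -34) = Rational(544, 7)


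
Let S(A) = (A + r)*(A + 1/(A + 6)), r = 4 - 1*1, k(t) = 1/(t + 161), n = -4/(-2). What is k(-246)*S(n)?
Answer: -⅛ ≈ -0.12500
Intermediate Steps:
n = 2 (n = -4*(-½) = 2)
k(t) = 1/(161 + t)
r = 3 (r = 4 - 1 = 3)
S(A) = (3 + A)*(A + 1/(6 + A)) (S(A) = (A + 3)*(A + 1/(A + 6)) = (3 + A)*(A + 1/(6 + A)))
k(-246)*S(n) = ((3 + 2³ + 9*2² + 19*2)/(6 + 2))/(161 - 246) = ((3 + 8 + 9*4 + 38)/8)/(-85) = -(3 + 8 + 36 + 38)/680 = -85/680 = -1/85*85/8 = -⅛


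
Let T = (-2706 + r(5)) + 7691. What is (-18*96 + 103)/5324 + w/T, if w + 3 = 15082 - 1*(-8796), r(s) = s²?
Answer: 11896925/2667324 ≈ 4.4603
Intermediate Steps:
w = 23875 (w = -3 + (15082 - 1*(-8796)) = -3 + (15082 + 8796) = -3 + 23878 = 23875)
T = 5010 (T = (-2706 + 5²) + 7691 = (-2706 + 25) + 7691 = -2681 + 7691 = 5010)
(-18*96 + 103)/5324 + w/T = (-18*96 + 103)/5324 + 23875/5010 = (-1728 + 103)*(1/5324) + 23875*(1/5010) = -1625*1/5324 + 4775/1002 = -1625/5324 + 4775/1002 = 11896925/2667324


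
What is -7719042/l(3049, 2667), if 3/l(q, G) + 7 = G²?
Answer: -18301544966348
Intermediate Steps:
l(q, G) = 3/(-7 + G²)
-7719042/l(3049, 2667) = -7719042/(3/(-7 + 2667²)) = -7719042/(3/(-7 + 7112889)) = -7719042/(3/7112882) = -7719042/(3*(1/7112882)) = -7719042/3/7112882 = -7719042*7112882/3 = -18301544966348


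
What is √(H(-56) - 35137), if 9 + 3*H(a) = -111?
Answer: I*√35177 ≈ 187.56*I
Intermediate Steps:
H(a) = -40 (H(a) = -3 + (⅓)*(-111) = -3 - 37 = -40)
√(H(-56) - 35137) = √(-40 - 35137) = √(-35177) = I*√35177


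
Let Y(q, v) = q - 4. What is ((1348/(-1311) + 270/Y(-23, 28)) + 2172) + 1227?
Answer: 4441631/1311 ≈ 3388.0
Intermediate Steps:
Y(q, v) = -4 + q
((1348/(-1311) + 270/Y(-23, 28)) + 2172) + 1227 = ((1348/(-1311) + 270/(-4 - 23)) + 2172) + 1227 = ((1348*(-1/1311) + 270/(-27)) + 2172) + 1227 = ((-1348/1311 + 270*(-1/27)) + 2172) + 1227 = ((-1348/1311 - 10) + 2172) + 1227 = (-14458/1311 + 2172) + 1227 = 2833034/1311 + 1227 = 4441631/1311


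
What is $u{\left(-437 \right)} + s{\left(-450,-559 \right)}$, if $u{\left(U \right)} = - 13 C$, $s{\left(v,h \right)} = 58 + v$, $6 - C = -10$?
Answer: $-600$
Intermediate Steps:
$C = 16$ ($C = 6 - -10 = 6 + 10 = 16$)
$u{\left(U \right)} = -208$ ($u{\left(U \right)} = \left(-13\right) 16 = -208$)
$u{\left(-437 \right)} + s{\left(-450,-559 \right)} = -208 + \left(58 - 450\right) = -208 - 392 = -600$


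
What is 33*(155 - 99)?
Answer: 1848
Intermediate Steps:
33*(155 - 99) = 33*56 = 1848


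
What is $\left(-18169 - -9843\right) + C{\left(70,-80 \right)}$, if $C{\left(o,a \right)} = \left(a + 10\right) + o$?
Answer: $-8326$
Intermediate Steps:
$C{\left(o,a \right)} = 10 + a + o$ ($C{\left(o,a \right)} = \left(10 + a\right) + o = 10 + a + o$)
$\left(-18169 - -9843\right) + C{\left(70,-80 \right)} = \left(-18169 - -9843\right) + \left(10 - 80 + 70\right) = \left(-18169 + 9843\right) + 0 = -8326 + 0 = -8326$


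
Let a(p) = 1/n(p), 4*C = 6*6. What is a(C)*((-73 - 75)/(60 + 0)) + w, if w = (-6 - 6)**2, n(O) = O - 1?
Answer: 17243/120 ≈ 143.69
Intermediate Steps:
n(O) = -1 + O
w = 144 (w = (-12)**2 = 144)
C = 9 (C = (6*6)/4 = (1/4)*36 = 9)
a(p) = 1/(-1 + p)
a(C)*((-73 - 75)/(60 + 0)) + w = ((-73 - 75)/(60 + 0))/(-1 + 9) + 144 = (-148/60)/8 + 144 = (-148*1/60)/8 + 144 = (1/8)*(-37/15) + 144 = -37/120 + 144 = 17243/120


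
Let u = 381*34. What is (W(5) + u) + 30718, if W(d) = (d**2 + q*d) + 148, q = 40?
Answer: 44045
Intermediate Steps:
u = 12954
W(d) = 148 + d**2 + 40*d (W(d) = (d**2 + 40*d) + 148 = 148 + d**2 + 40*d)
(W(5) + u) + 30718 = ((148 + 5**2 + 40*5) + 12954) + 30718 = ((148 + 25 + 200) + 12954) + 30718 = (373 + 12954) + 30718 = 13327 + 30718 = 44045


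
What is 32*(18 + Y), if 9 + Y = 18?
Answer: 864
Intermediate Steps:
Y = 9 (Y = -9 + 18 = 9)
32*(18 + Y) = 32*(18 + 9) = 32*27 = 864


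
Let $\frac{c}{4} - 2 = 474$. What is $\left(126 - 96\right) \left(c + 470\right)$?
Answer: $71220$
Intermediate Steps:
$c = 1904$ ($c = 8 + 4 \cdot 474 = 8 + 1896 = 1904$)
$\left(126 - 96\right) \left(c + 470\right) = \left(126 - 96\right) \left(1904 + 470\right) = 30 \cdot 2374 = 71220$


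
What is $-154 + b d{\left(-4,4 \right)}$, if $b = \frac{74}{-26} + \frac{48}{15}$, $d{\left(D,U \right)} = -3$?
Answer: $- \frac{10079}{65} \approx -155.06$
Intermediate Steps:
$b = \frac{23}{65}$ ($b = 74 \left(- \frac{1}{26}\right) + 48 \cdot \frac{1}{15} = - \frac{37}{13} + \frac{16}{5} = \frac{23}{65} \approx 0.35385$)
$-154 + b d{\left(-4,4 \right)} = -154 + \frac{23}{65} \left(-3\right) = -154 - \frac{69}{65} = - \frac{10079}{65}$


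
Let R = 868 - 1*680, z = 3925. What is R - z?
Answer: -3737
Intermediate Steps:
R = 188 (R = 868 - 680 = 188)
R - z = 188 - 1*3925 = 188 - 3925 = -3737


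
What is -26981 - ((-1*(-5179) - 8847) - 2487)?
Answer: -20826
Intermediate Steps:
-26981 - ((-1*(-5179) - 8847) - 2487) = -26981 - ((5179 - 8847) - 2487) = -26981 - (-3668 - 2487) = -26981 - 1*(-6155) = -26981 + 6155 = -20826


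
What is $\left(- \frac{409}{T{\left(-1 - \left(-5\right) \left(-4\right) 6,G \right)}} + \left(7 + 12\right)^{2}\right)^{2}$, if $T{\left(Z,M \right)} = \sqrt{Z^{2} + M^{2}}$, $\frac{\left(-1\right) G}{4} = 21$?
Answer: $\frac{2827742018}{21697} - \frac{295298 \sqrt{21697}}{21697} \approx 1.2832 \cdot 10^{5}$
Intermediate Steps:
$G = -84$ ($G = \left(-4\right) 21 = -84$)
$T{\left(Z,M \right)} = \sqrt{M^{2} + Z^{2}}$
$\left(- \frac{409}{T{\left(-1 - \left(-5\right) \left(-4\right) 6,G \right)}} + \left(7 + 12\right)^{2}\right)^{2} = \left(- \frac{409}{\sqrt{\left(-84\right)^{2} + \left(-1 - \left(-5\right) \left(-4\right) 6\right)^{2}}} + \left(7 + 12\right)^{2}\right)^{2} = \left(- \frac{409}{\sqrt{7056 + \left(-1 - 20 \cdot 6\right)^{2}}} + 19^{2}\right)^{2} = \left(- \frac{409}{\sqrt{7056 + \left(-1 - 120\right)^{2}}} + 361\right)^{2} = \left(- \frac{409}{\sqrt{7056 + \left(-121\right)^{2}}} + 361\right)^{2} = \left(- \frac{409}{\sqrt{7056 + 14641}} + 361\right)^{2} = \left(- \frac{409}{\sqrt{21697}} + 361\right)^{2} = \left(- 409 \frac{\sqrt{21697}}{21697} + 361\right)^{2} = \left(- \frac{409 \sqrt{21697}}{21697} + 361\right)^{2} = \left(361 - \frac{409 \sqrt{21697}}{21697}\right)^{2}$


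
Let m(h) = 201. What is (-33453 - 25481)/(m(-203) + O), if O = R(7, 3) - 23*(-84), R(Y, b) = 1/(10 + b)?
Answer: -383071/13865 ≈ -27.629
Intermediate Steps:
O = 25117/13 (O = 1/(10 + 3) - 23*(-84) = 1/13 + 1932 = 25117/13 ≈ 1932.1)
(-33453 - 25481)/(m(-203) + O) = (-33453 - 25481)/(201 + 25117/13) = -58934/27730/13 = -58934*13/27730 = -383071/13865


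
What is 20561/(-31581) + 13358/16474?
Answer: 1433398/8970093 ≈ 0.15980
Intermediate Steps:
20561/(-31581) + 13358/16474 = 20561*(-1/31581) + 13358*(1/16474) = -709/1089 + 6679/8237 = 1433398/8970093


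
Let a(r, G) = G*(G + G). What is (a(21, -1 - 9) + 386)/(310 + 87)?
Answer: 586/397 ≈ 1.4761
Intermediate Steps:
a(r, G) = 2*G² (a(r, G) = G*(2*G) = 2*G²)
(a(21, -1 - 9) + 386)/(310 + 87) = (2*(-1 - 9)² + 386)/(310 + 87) = (2*(-10)² + 386)/397 = (2*100 + 386)*(1/397) = (200 + 386)*(1/397) = 586*(1/397) = 586/397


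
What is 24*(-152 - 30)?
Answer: -4368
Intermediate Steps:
24*(-152 - 30) = 24*(-182) = -4368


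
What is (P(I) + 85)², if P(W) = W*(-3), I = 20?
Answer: 625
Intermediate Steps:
P(W) = -3*W
(P(I) + 85)² = (-3*20 + 85)² = (-60 + 85)² = 25² = 625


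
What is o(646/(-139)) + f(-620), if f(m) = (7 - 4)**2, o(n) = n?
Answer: 605/139 ≈ 4.3525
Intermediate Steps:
f(m) = 9 (f(m) = 3**2 = 9)
o(646/(-139)) + f(-620) = 646/(-139) + 9 = 646*(-1/139) + 9 = -646/139 + 9 = 605/139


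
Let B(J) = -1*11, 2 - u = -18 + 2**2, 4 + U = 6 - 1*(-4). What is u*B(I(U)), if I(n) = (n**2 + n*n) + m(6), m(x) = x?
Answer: -176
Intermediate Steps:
U = 6 (U = -4 + (6 - 1*(-4)) = -4 + (6 + 4) = -4 + 10 = 6)
u = 16 (u = 2 - (-18 + 2**2) = 2 - (-18 + 4) = 2 - 1*(-14) = 2 + 14 = 16)
I(n) = 6 + 2*n**2 (I(n) = (n**2 + n*n) + 6 = (n**2 + n**2) + 6 = 2*n**2 + 6 = 6 + 2*n**2)
B(J) = -11
u*B(I(U)) = 16*(-11) = -176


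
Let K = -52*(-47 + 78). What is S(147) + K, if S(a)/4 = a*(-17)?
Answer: -11608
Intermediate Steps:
S(a) = -68*a (S(a) = 4*(a*(-17)) = 4*(-17*a) = -68*a)
K = -1612 (K = -52*31 = -1612)
S(147) + K = -68*147 - 1612 = -9996 - 1612 = -11608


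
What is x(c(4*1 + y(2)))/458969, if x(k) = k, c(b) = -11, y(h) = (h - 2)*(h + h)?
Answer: -11/458969 ≈ -2.3967e-5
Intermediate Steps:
y(h) = 2*h*(-2 + h) (y(h) = (-2 + h)*(2*h) = 2*h*(-2 + h))
x(c(4*1 + y(2)))/458969 = -11/458969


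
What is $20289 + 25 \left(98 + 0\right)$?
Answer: $22739$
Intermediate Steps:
$20289 + 25 \left(98 + 0\right) = 20289 + 25 \cdot 98 = 20289 + 2450 = 22739$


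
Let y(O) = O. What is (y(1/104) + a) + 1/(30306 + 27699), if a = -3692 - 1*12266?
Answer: -96266896051/6032520 ≈ -15958.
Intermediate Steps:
a = -15958 (a = -3692 - 12266 = -15958)
(y(1/104) + a) + 1/(30306 + 27699) = (1/104 - 15958) + 1/(30306 + 27699) = (1/104 - 15958) + 1/58005 = -1659631/104 + 1/58005 = -96266896051/6032520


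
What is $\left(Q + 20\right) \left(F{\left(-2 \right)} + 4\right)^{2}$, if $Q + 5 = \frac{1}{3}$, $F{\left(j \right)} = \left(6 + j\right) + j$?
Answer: $552$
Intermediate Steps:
$F{\left(j \right)} = 6 + 2 j$
$Q = - \frac{14}{3}$ ($Q = -5 + \frac{1}{3} = - \frac{14}{3} \approx -4.6667$)
$\left(Q + 20\right) \left(F{\left(-2 \right)} + 4\right)^{2} = \left(- \frac{14}{3} + 20\right) \left(\left(6 + 2 \left(-2\right)\right) + 4\right)^{2} = \frac{46 \left(\left(6 - 4\right) + 4\right)^{2}}{3} = \frac{46 \left(2 + 4\right)^{2}}{3} = \frac{46 \cdot 6^{2}}{3} = \frac{46}{3} \cdot 36 = 552$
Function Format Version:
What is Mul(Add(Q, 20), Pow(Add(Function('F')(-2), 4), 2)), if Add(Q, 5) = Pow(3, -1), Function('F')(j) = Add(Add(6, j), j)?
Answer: 552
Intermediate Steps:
Function('F')(j) = Add(6, Mul(2, j))
Q = Rational(-14, 3) (Q = Add(-5, Pow(3, -1)) = Add(-5, Rational(1, 3)) = Rational(-14, 3) ≈ -4.6667)
Mul(Add(Q, 20), Pow(Add(Function('F')(-2), 4), 2)) = Mul(Add(Rational(-14, 3), 20), Pow(Add(Add(6, Mul(2, -2)), 4), 2)) = Mul(Rational(46, 3), Pow(Add(Add(6, -4), 4), 2)) = Mul(Rational(46, 3), Pow(Add(2, 4), 2)) = Mul(Rational(46, 3), Pow(6, 2)) = Mul(Rational(46, 3), 36) = 552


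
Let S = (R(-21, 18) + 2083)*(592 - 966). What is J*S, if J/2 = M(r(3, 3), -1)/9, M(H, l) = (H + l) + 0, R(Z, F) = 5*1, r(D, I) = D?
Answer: -347072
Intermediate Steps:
R(Z, F) = 5
M(H, l) = H + l
J = 4/9 (J = 2*((3 - 1)/9) = 2*(2*(1/9)) = 2*(2/9) = 4/9 ≈ 0.44444)
S = -780912 (S = (5 + 2083)*(592 - 966) = 2088*(-374) = -780912)
J*S = (4/9)*(-780912) = -347072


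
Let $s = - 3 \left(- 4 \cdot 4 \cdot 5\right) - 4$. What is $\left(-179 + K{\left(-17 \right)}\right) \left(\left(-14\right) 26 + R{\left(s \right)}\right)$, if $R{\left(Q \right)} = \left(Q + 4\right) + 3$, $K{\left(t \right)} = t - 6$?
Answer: $24442$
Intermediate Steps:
$s = 236$ ($s = - 3 \left(\left(-4\right) 20\right) - 4 = \left(-3\right) \left(-80\right) - 4 = 240 - 4 = 236$)
$K{\left(t \right)} = -6 + t$
$R{\left(Q \right)} = 7 + Q$ ($R{\left(Q \right)} = \left(4 + Q\right) + 3 = 7 + Q$)
$\left(-179 + K{\left(-17 \right)}\right) \left(\left(-14\right) 26 + R{\left(s \right)}\right) = \left(-179 - 23\right) \left(\left(-14\right) 26 + \left(7 + 236\right)\right) = \left(-179 - 23\right) \left(-364 + 243\right) = \left(-202\right) \left(-121\right) = 24442$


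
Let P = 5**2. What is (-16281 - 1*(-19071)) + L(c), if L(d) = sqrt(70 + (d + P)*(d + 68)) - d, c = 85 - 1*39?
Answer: 2744 + 2*sqrt(2041) ≈ 2834.4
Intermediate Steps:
P = 25
c = 46 (c = 85 - 39 = 46)
L(d) = sqrt(70 + (25 + d)*(68 + d)) - d (L(d) = sqrt(70 + (d + 25)*(d + 68)) - d = sqrt(70 + (25 + d)*(68 + d)) - d)
(-16281 - 1*(-19071)) + L(c) = (-16281 - 1*(-19071)) + (sqrt(1770 + 46**2 + 93*46) - 1*46) = (-16281 + 19071) + (sqrt(1770 + 2116 + 4278) - 46) = 2790 + (sqrt(8164) - 46) = 2790 + (2*sqrt(2041) - 46) = 2790 + (-46 + 2*sqrt(2041)) = 2744 + 2*sqrt(2041)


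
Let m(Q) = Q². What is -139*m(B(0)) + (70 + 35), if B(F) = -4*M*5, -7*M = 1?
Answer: -50455/49 ≈ -1029.7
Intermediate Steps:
M = -⅐ (M = -⅐*1 = -⅐ ≈ -0.14286)
B(F) = 20/7 (B(F) = -4*(-⅐)*5 = (4/7)*5 = 20/7)
-139*m(B(0)) + (70 + 35) = -139*(20/7)² + (70 + 35) = -139*400/49 + 105 = -55600/49 + 105 = -50455/49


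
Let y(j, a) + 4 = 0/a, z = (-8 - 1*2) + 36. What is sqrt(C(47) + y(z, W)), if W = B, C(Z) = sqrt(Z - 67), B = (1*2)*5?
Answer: sqrt(-4 + 2*I*sqrt(5)) ≈ 1.0 + 2.2361*I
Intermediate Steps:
B = 10 (B = 2*5 = 10)
z = 26 (z = (-8 - 2) + 36 = -10 + 36 = 26)
C(Z) = sqrt(-67 + Z)
W = 10
y(j, a) = -4 (y(j, a) = -4 + 0/a = -4 + 0 = -4)
sqrt(C(47) + y(z, W)) = sqrt(sqrt(-67 + 47) - 4) = sqrt(sqrt(-20) - 4) = sqrt(2*I*sqrt(5) - 4) = sqrt(-4 + 2*I*sqrt(5))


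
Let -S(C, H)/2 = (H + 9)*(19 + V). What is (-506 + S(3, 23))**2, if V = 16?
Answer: 7540516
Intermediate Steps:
S(C, H) = -630 - 70*H (S(C, H) = -2*(H + 9)*(19 + 16) = -2*(9 + H)*35 = -2*(315 + 35*H) = -630 - 70*H)
(-506 + S(3, 23))**2 = (-506 + (-630 - 70*23))**2 = (-506 + (-630 - 1610))**2 = (-506 - 2240)**2 = (-2746)**2 = 7540516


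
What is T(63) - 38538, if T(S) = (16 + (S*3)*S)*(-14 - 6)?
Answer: -276998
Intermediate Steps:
T(S) = -320 - 60*S² (T(S) = (16 + (3*S)*S)*(-20) = (16 + 3*S²)*(-20) = -320 - 60*S²)
T(63) - 38538 = (-320 - 60*63²) - 38538 = (-320 - 60*3969) - 38538 = (-320 - 238140) - 38538 = -238460 - 38538 = -276998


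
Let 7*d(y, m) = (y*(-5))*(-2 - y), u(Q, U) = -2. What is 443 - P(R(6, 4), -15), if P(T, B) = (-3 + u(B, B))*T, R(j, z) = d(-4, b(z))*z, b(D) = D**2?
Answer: 3901/7 ≈ 557.29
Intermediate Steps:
d(y, m) = -5*y*(-2 - y)/7 (d(y, m) = ((y*(-5))*(-2 - y))/7 = ((-5*y)*(-2 - y))/7 = (-5*y*(-2 - y))/7 = -5*y*(-2 - y)/7)
R(j, z) = 40*z/7 (R(j, z) = ((5/7)*(-4)*(2 - 4))*z = ((5/7)*(-4)*(-2))*z = 40*z/7)
P(T, B) = -5*T (P(T, B) = (-3 - 2)*T = -5*T)
443 - P(R(6, 4), -15) = 443 - (-5)*(40/7)*4 = 443 - (-5)*160/7 = 443 - 1*(-800/7) = 443 + 800/7 = 3901/7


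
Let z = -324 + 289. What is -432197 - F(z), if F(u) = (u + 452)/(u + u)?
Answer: -30253373/70 ≈ -4.3219e+5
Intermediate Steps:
z = -35
F(u) = (452 + u)/(2*u) (F(u) = (452 + u)/((2*u)) = (452 + u)*(1/(2*u)) = (452 + u)/(2*u))
-432197 - F(z) = -432197 - (452 - 35)/(2*(-35)) = -432197 - (-1)*417/(2*35) = -432197 - 1*(-417/70) = -432197 + 417/70 = -30253373/70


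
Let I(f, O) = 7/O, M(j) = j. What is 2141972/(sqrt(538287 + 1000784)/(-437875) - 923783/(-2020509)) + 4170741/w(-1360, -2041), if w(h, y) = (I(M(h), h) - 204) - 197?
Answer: 69521201481143119843644956999286710/14871718618885304398254261293 + 1914500669738090347824750*sqrt(1539071)/81807582520863772825937 ≈ 4.7038e+6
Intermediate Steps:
w(h, y) = -401 + 7/h (w(h, y) = (7/h - 204) - 197 = (-204 + 7/h) - 197 = -401 + 7/h)
2141972/(sqrt(538287 + 1000784)/(-437875) - 923783/(-2020509)) + 4170741/w(-1360, -2041) = 2141972/(sqrt(538287 + 1000784)/(-437875) - 923783/(-2020509)) + 4170741/(-401 + 7/(-1360)) = 2141972/(sqrt(1539071)*(-1/437875) - 923783*(-1/2020509)) + 4170741/(-401 + 7*(-1/1360)) = 2141972/(-sqrt(1539071)/437875 + 923783/2020509) + 4170741/(-401 - 7/1360) = 2141972/(923783/2020509 - sqrt(1539071)/437875) + 4170741/(-545367/1360) = 2141972/(923783/2020509 - sqrt(1539071)/437875) + 4170741*(-1360/545367) = 2141972/(923783/2020509 - sqrt(1539071)/437875) - 1890735920/181789 = -1890735920/181789 + 2141972/(923783/2020509 - sqrt(1539071)/437875)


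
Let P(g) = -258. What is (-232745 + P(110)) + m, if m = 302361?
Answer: 69358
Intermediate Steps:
(-232745 + P(110)) + m = (-232745 - 258) + 302361 = -233003 + 302361 = 69358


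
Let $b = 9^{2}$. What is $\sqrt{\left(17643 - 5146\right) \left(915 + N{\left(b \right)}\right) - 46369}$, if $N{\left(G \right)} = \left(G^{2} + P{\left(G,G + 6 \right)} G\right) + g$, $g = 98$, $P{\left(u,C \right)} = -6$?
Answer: $7 \sqrt{1806783} \approx 9409.2$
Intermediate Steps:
$b = 81$
$N{\left(G \right)} = 98 + G^{2} - 6 G$ ($N{\left(G \right)} = \left(G^{2} - 6 G\right) + 98 = 98 + G^{2} - 6 G$)
$\sqrt{\left(17643 - 5146\right) \left(915 + N{\left(b \right)}\right) - 46369} = \sqrt{\left(17643 - 5146\right) \left(915 + \left(98 + 81^{2} - 486\right)\right) - 46369} = \sqrt{12497 \left(915 + \left(98 + 6561 - 486\right)\right) - 46369} = \sqrt{12497 \left(915 + 6173\right) - 46369} = \sqrt{12497 \cdot 7088 - 46369} = \sqrt{88578736 - 46369} = \sqrt{88532367} = 7 \sqrt{1806783}$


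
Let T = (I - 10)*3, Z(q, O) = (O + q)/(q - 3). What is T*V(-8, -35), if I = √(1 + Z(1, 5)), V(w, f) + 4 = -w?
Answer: -120 + 12*I*√2 ≈ -120.0 + 16.971*I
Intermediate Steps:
V(w, f) = -4 - w
Z(q, O) = (O + q)/(-3 + q)
I = I*√2 (I = √(1 + (5 + 1)/(-3 + 1)) = √(1 + 6/(-2)) = √(1 - ½*6) = √(1 - 3) = √(-2) = I*√2 ≈ 1.4142*I)
T = -30 + 3*I*√2 (T = (I*√2 - 10)*3 = (-10 + I*√2)*3 = -30 + 3*I*√2 ≈ -30.0 + 4.2426*I)
T*V(-8, -35) = (-30 + 3*I*√2)*(-4 - 1*(-8)) = (-30 + 3*I*√2)*(-4 + 8) = (-30 + 3*I*√2)*4 = -120 + 12*I*√2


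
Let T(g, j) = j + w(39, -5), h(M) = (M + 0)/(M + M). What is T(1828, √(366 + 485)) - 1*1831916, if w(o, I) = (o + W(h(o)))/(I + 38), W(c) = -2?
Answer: -60453191/33 + √851 ≈ -1.8319e+6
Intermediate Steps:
h(M) = ½ (h(M) = M/((2*M)) = M*(1/(2*M)) = ½)
w(o, I) = (-2 + o)/(38 + I) (w(o, I) = (o - 2)/(I + 38) = (-2 + o)/(38 + I))
T(g, j) = 37/33 + j (T(g, j) = j + (-2 + 39)/(38 - 5) = j + 37/33 = 37/33 + j)
T(1828, √(366 + 485)) - 1*1831916 = (37/33 + √(366 + 485)) - 1*1831916 = (37/33 + √851) - 1831916 = -60453191/33 + √851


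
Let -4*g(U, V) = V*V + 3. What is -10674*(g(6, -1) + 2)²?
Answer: -10674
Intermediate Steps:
g(U, V) = -¾ - V²/4 (g(U, V) = -(V*V + 3)/4 = -(V² + 3)/4 = -(3 + V²)/4 = -¾ - V²/4)
-10674*(g(6, -1) + 2)² = -10674*((-¾ - ¼*(-1)²) + 2)² = -10674*((-¾ - ¼*1) + 2)² = -10674*((-¾ - ¼) + 2)² = -10674*(-1 + 2)² = -10674*1² = -10674*1 = -10674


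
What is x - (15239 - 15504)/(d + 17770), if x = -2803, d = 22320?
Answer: -22474401/8018 ≈ -2803.0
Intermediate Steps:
x - (15239 - 15504)/(d + 17770) = -2803 - (15239 - 15504)/(22320 + 17770) = -2803 - (-265)/40090 = -2803 - 1*(-53/8018) = -2803 + 53/8018 = -22474401/8018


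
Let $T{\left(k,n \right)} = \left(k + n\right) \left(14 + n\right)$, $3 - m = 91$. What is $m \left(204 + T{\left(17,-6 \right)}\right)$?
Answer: $-25696$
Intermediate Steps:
$m = -88$ ($m = 3 - 91 = -88$)
$T{\left(k,n \right)} = \left(14 + n\right) \left(k + n\right)$
$m \left(204 + T{\left(17,-6 \right)}\right) = - 88 \left(204 + \left(\left(-6\right)^{2} + 14 \cdot 17 + 14 \left(-6\right) + 17 \left(-6\right)\right)\right) = - 88 \left(204 + \left(36 + 238 - 84 - 102\right)\right) = - 88 \left(204 + 88\right) = \left(-88\right) 292 = -25696$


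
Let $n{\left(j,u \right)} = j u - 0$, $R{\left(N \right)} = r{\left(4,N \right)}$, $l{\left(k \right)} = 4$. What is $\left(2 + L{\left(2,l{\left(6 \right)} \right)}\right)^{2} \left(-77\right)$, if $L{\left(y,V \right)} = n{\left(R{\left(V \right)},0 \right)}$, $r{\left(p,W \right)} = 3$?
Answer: $-308$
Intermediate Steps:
$R{\left(N \right)} = 3$
$n{\left(j,u \right)} = j u$ ($n{\left(j,u \right)} = j u + 0 = j u$)
$L{\left(y,V \right)} = 0$ ($L{\left(y,V \right)} = 3 \cdot 0 = 0$)
$\left(2 + L{\left(2,l{\left(6 \right)} \right)}\right)^{2} \left(-77\right) = \left(2 + 0\right)^{2} \left(-77\right) = 2^{2} \left(-77\right) = 4 \left(-77\right) = -308$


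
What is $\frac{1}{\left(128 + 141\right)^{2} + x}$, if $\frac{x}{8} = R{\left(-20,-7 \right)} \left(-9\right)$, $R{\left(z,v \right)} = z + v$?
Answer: $\frac{1}{74305} \approx 1.3458 \cdot 10^{-5}$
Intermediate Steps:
$R{\left(z,v \right)} = v + z$
$x = 1944$ ($x = 8 \left(-7 - 20\right) \left(-9\right) = 8 \left(\left(-27\right) \left(-9\right)\right) = 8 \cdot 243 = 1944$)
$\frac{1}{\left(128 + 141\right)^{2} + x} = \frac{1}{\left(128 + 141\right)^{2} + 1944} = \frac{1}{269^{2} + 1944} = \frac{1}{72361 + 1944} = \frac{1}{74305}$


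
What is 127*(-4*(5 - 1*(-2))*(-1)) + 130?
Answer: 3686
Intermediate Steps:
127*(-4*(5 - 1*(-2))*(-1)) + 130 = 127*(-4*(5 + 2)*(-1)) + 130 = 127*(-4*7*(-1)) + 130 = 127*(-28*(-1)) + 130 = 127*28 + 130 = 3556 + 130 = 3686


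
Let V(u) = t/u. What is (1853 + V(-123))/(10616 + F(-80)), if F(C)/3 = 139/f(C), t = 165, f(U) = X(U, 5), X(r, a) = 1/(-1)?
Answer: 75918/418159 ≈ 0.18155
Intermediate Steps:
X(r, a) = -1 (X(r, a) = 1*(-1) = -1)
f(U) = -1
F(C) = -417 (F(C) = 3*(139/(-1)) = 3*(139*(-1)) = 3*(-139) = -417)
V(u) = 165/u
(1853 + V(-123))/(10616 + F(-80)) = (1853 + 165/(-123))/(10616 - 417) = (1853 + 165*(-1/123))/10199 = (1853 - 55/41)*(1/10199) = (75918/41)*(1/10199) = 75918/418159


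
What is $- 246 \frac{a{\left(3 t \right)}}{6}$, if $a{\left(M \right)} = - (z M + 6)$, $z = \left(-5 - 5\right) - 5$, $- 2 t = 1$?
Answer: $\frac{2337}{2} \approx 1168.5$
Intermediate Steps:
$t = - \frac{1}{2}$ ($t = \left(- \frac{1}{2}\right) 1 = - \frac{1}{2} \approx -0.5$)
$z = -15$ ($z = \left(-5 - 5\right) - 5 = -10 - 5 = -15$)
$a{\left(M \right)} = -6 + 15 M$ ($a{\left(M \right)} = - (- 15 M + 6) = - (6 - 15 M) = -6 + 15 M$)
$- 246 \frac{a{\left(3 t \right)}}{6} = - 246 \frac{-6 + 15 \cdot 3 \left(- \frac{1}{2}\right)}{6} = - 246 \left(-6 + 15 \left(- \frac{3}{2}\right)\right) \frac{1}{6} = - 246 \left(-6 - \frac{45}{2}\right) \frac{1}{6} = - 246 \left(\left(- \frac{57}{2}\right) \frac{1}{6}\right) = \left(-246\right) \left(- \frac{19}{4}\right) = \frac{2337}{2}$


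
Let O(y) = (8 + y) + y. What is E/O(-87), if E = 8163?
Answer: -8163/166 ≈ -49.175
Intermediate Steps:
O(y) = 8 + 2*y
E/O(-87) = 8163/(8 + 2*(-87)) = 8163/(8 - 174) = 8163/(-166) = 8163*(-1/166) = -8163/166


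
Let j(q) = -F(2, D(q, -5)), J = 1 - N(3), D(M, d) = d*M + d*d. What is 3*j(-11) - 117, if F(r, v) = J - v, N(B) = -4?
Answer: 108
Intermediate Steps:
D(M, d) = d**2 + M*d (D(M, d) = M*d + d**2 = d**2 + M*d)
J = 5 (J = 1 - 1*(-4) = 1 + 4 = 5)
F(r, v) = 5 - v
j(q) = 20 - 5*q (j(q) = -(5 - (-5)*(q - 5)) = -(5 - (-5)*(-5 + q)) = -(5 - (25 - 5*q)) = -(5 + (-25 + 5*q)) = -(-20 + 5*q) = 20 - 5*q)
3*j(-11) - 117 = 3*(20 - 5*(-11)) - 117 = 3*(20 + 55) - 117 = 3*75 - 117 = 225 - 117 = 108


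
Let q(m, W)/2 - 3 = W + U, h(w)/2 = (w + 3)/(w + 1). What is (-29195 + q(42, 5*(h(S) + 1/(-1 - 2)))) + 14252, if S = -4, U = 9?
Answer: -44747/3 ≈ -14916.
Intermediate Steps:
h(w) = 2*(3 + w)/(1 + w) (h(w) = 2*((w + 3)/(w + 1)) = 2*((3 + w)/(1 + w)) = 2*(3 + w)/(1 + w))
q(m, W) = 24 + 2*W (q(m, W) = 6 + 2*(W + 9) = 6 + 2*(9 + W) = 6 + (18 + 2*W) = 24 + 2*W)
(-29195 + q(42, 5*(h(S) + 1/(-1 - 2)))) + 14252 = (-29195 + (24 + 2*(5*(2*(3 - 4)/(1 - 4) + 1/(-1 - 2))))) + 14252 = (-29195 + (24 + 2*(5*(2*(-1)/(-3) + 1/(-3))))) + 14252 = (-29195 + (24 + 2*(5*(2*(-⅓)*(-1) - ⅓)))) + 14252 = (-29195 + (24 + 2*(5*(⅔ - ⅓)))) + 14252 = (-29195 + (24 + 2*(5*(⅓)))) + 14252 = (-29195 + (24 + 2*(5/3))) + 14252 = (-29195 + (24 + 10/3)) + 14252 = (-29195 + 82/3) + 14252 = -87503/3 + 14252 = -44747/3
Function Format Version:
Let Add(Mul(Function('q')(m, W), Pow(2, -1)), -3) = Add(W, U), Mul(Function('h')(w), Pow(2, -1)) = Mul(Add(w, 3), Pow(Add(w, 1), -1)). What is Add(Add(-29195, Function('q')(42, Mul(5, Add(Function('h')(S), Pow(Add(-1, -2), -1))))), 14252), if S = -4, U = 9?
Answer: Rational(-44747, 3) ≈ -14916.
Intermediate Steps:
Function('h')(w) = Mul(2, Pow(Add(1, w), -1), Add(3, w)) (Function('h')(w) = Mul(2, Mul(Add(w, 3), Pow(Add(w, 1), -1))) = Mul(2, Mul(Add(3, w), Pow(Add(1, w), -1))) = Mul(2, Mul(Pow(Add(1, w), -1), Add(3, w))) = Mul(2, Pow(Add(1, w), -1), Add(3, w)))
Function('q')(m, W) = Add(24, Mul(2, W)) (Function('q')(m, W) = Add(6, Mul(2, Add(W, 9))) = Add(6, Mul(2, Add(9, W))) = Add(6, Add(18, Mul(2, W))) = Add(24, Mul(2, W)))
Add(Add(-29195, Function('q')(42, Mul(5, Add(Function('h')(S), Pow(Add(-1, -2), -1))))), 14252) = Add(Add(-29195, Add(24, Mul(2, Mul(5, Add(Mul(2, Pow(Add(1, -4), -1), Add(3, -4)), Pow(Add(-1, -2), -1)))))), 14252) = Add(Add(-29195, Add(24, Mul(2, Mul(5, Add(Mul(2, Pow(-3, -1), -1), Pow(-3, -1)))))), 14252) = Add(Add(-29195, Add(24, Mul(2, Mul(5, Add(Mul(2, Rational(-1, 3), -1), Rational(-1, 3)))))), 14252) = Add(Add(-29195, Add(24, Mul(2, Mul(5, Add(Rational(2, 3), Rational(-1, 3)))))), 14252) = Add(Add(-29195, Add(24, Mul(2, Mul(5, Rational(1, 3))))), 14252) = Add(Add(-29195, Add(24, Mul(2, Rational(5, 3)))), 14252) = Add(Add(-29195, Add(24, Rational(10, 3))), 14252) = Add(Add(-29195, Rational(82, 3)), 14252) = Add(Rational(-87503, 3), 14252) = Rational(-44747, 3)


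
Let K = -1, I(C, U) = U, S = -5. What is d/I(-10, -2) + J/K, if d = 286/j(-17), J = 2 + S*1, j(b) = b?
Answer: 194/17 ≈ 11.412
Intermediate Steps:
J = -3 (J = 2 - 5*1 = 2 - 5 = -3)
d = -286/17 (d = 286/(-17) = 286*(-1/17) = -286/17 ≈ -16.824)
d/I(-10, -2) + J/K = -286/17/(-2) - 3/(-1) = -286/17*(-½) - 3*(-1) = 143/17 + 3 = 194/17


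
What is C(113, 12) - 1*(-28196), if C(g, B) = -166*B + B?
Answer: 26216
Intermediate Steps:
C(g, B) = -165*B
C(113, 12) - 1*(-28196) = -165*12 - 1*(-28196) = -1980 + 28196 = 26216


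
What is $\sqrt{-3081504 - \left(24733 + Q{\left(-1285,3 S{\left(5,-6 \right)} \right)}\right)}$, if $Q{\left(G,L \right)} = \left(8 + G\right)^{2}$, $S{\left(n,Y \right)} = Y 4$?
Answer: $i \sqrt{4736966} \approx 2176.5 i$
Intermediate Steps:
$S{\left(n,Y \right)} = 4 Y$
$\sqrt{-3081504 - \left(24733 + Q{\left(-1285,3 S{\left(5,-6 \right)} \right)}\right)} = \sqrt{-3081504 - \left(24733 + \left(8 - 1285\right)^{2}\right)} = \sqrt{-3081504 - 1655462} = \sqrt{-4736966} = i \sqrt{4736966}$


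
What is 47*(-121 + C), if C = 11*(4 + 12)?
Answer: 2585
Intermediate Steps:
C = 176 (C = 11*16 = 176)
47*(-121 + C) = 47*(-121 + 176) = 47*55 = 2585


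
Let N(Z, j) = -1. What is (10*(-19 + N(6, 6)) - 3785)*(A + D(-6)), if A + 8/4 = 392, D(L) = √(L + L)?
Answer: -1554150 - 7970*I*√3 ≈ -1.5542e+6 - 13804.0*I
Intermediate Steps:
D(L) = √2*√L (D(L) = √(2*L) = √2*√L)
A = 390 (A = -2 + 392 = 390)
(10*(-19 + N(6, 6)) - 3785)*(A + D(-6)) = (10*(-19 - 1) - 3785)*(390 + √2*√(-6)) = (10*(-20) - 3785)*(390 + √2*(I*√6)) = (-200 - 3785)*(390 + 2*I*√3) = -3985*(390 + 2*I*√3) = -1554150 - 7970*I*√3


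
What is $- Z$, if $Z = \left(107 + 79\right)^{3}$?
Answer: $-6434856$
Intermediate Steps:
$Z = 6434856$ ($Z = 186^{3} = 6434856$)
$- Z = \left(-1\right) 6434856 = -6434856$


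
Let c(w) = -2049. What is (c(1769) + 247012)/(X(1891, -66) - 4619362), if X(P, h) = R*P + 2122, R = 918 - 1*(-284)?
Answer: -244963/2344258 ≈ -0.10449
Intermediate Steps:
R = 1202 (R = 918 + 284 = 1202)
X(P, h) = 2122 + 1202*P (X(P, h) = 1202*P + 2122 = 2122 + 1202*P)
(c(1769) + 247012)/(X(1891, -66) - 4619362) = (-2049 + 247012)/((2122 + 1202*1891) - 4619362) = 244963/((2122 + 2272982) - 4619362) = 244963/(2275104 - 4619362) = 244963/(-2344258) = 244963*(-1/2344258) = -244963/2344258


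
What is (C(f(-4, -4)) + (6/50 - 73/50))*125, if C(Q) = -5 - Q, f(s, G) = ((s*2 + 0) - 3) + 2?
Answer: 665/2 ≈ 332.50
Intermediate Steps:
f(s, G) = -1 + 2*s (f(s, G) = ((2*s + 0) - 3) + 2 = (2*s - 3) + 2 = (-3 + 2*s) + 2 = -1 + 2*s)
(C(f(-4, -4)) + (6/50 - 73/50))*125 = ((-5 - (-1 + 2*(-4))) + (6/50 - 73/50))*125 = ((-5 - (-1 - 8)) + (6*(1/50) - 73*1/50))*125 = ((-5 - 1*(-9)) + (3/25 - 73/50))*125 = ((-5 + 9) - 67/50)*125 = (4 - 67/50)*125 = (133/50)*125 = 665/2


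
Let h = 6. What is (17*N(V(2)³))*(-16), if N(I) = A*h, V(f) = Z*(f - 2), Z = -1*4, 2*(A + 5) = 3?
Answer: 5712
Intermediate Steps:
A = -7/2 (A = -5 + (½)*3 = -5 + 3/2 = -7/2 ≈ -3.5000)
Z = -4
V(f) = 8 - 4*f (V(f) = -4*(f - 2) = -4*(-2 + f) = 8 - 4*f)
N(I) = -21 (N(I) = -7/2*6 = -21)
(17*N(V(2)³))*(-16) = (17*(-21))*(-16) = -357*(-16) = 5712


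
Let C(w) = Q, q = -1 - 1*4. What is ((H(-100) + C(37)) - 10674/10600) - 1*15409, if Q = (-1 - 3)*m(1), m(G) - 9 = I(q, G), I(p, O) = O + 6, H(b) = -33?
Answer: -82187137/5300 ≈ -15507.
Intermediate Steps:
q = -5 (q = -1 - 4 = -5)
I(p, O) = 6 + O
m(G) = 15 + G (m(G) = 9 + (6 + G) = 15 + G)
Q = -64 (Q = (-1 - 3)*(15 + 1) = -4*16 = -64)
C(w) = -64
((H(-100) + C(37)) - 10674/10600) - 1*15409 = ((-33 - 64) - 10674/10600) - 1*15409 = (-97 - 10674*1/10600) - 15409 = (-97 - 5337/5300) - 15409 = -519437/5300 - 15409 = -82187137/5300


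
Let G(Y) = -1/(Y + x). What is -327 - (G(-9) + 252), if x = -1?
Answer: -5791/10 ≈ -579.10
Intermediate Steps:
G(Y) = -1/(-1 + Y) (G(Y) = -1/(Y - 1) = -1/(-1 + Y))
-327 - (G(-9) + 252) = -327 - (-1/(-1 - 9) + 252) = -327 - (-1/(-10) + 252) = -327 - (-1*(-1/10) + 252) = -327 - (1/10 + 252) = -327 - 1*2521/10 = -327 - 2521/10 = -5791/10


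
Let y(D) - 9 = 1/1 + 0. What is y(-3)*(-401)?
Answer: -4010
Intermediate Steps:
y(D) = 10 (y(D) = 9 + (1/1 + 0) = 9 + (1 + 0) = 9 + 1 = 10)
y(-3)*(-401) = 10*(-401) = -4010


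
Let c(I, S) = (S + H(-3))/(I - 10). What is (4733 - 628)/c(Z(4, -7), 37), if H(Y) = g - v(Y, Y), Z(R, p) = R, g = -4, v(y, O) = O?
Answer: -4105/6 ≈ -684.17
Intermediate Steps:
H(Y) = -4 - Y
c(I, S) = (-1 + S)/(-10 + I) (c(I, S) = (S + (-4 - 1*(-3)))/(I - 10) = (S + (-4 + 3))/(-10 + I) = (S - 1)/(-10 + I) = (-1 + S)/(-10 + I))
(4733 - 628)/c(Z(4, -7), 37) = (4733 - 628)/(((-1 + 37)/(-10 + 4))) = 4105/((36/(-6))) = 4105/((-⅙*36)) = 4105/(-6) = 4105*(-⅙) = -4105/6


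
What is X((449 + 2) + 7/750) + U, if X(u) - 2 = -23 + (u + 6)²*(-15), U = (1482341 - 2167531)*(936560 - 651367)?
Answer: -7328044670773549/37500 ≈ -1.9541e+11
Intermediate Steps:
U = -195411391670 (U = -685190*285193 = -195411391670)
X(u) = -21 - 15*(6 + u)² (X(u) = 2 + (-23 + (u + 6)²*(-15)) = 2 + (-23 + (6 + u)²*(-15)) = 2 + (-23 - 15*(6 + u)²) = -21 - 15*(6 + u)²)
X((449 + 2) + 7/750) + U = (-21 - 15*(6 + ((449 + 2) + 7/750))²) - 195411391670 = (-21 - 15*(6 + (451 + 7*(1/750)))²) - 195411391670 = (-21 - 15*(6 + (451 + 7/750))²) - 195411391670 = (-21 - 15*(6 + 338257/750)²) - 195411391670 = (-21 - 15*(342757/750)²) - 195411391670 = (-21 - 15*117482361049/562500) - 195411391670 = (-21 - 117482361049/37500) - 195411391670 = -117483148549/37500 - 195411391670 = -7328044670773549/37500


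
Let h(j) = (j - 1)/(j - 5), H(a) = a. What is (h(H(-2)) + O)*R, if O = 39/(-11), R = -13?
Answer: 3120/77 ≈ 40.519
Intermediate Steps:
h(j) = (-1 + j)/(-5 + j)
O = -39/11 (O = 39*(-1/11) = -39/11 ≈ -3.5455)
(h(H(-2)) + O)*R = ((-1 - 2)/(-5 - 2) - 39/11)*(-13) = (-3/(-7) - 39/11)*(-13) = (-1/7*(-3) - 39/11)*(-13) = (3/7 - 39/11)*(-13) = -240/77*(-13) = 3120/77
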